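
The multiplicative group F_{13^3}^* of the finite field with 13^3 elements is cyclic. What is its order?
|F_{13^3}^*| = 2196

F_{13^3} has 13^3 = 2197 elements; its multiplicative group consists of all nonzero elements, so |F_{13^3}^*| = 2197 - 1 = 2196. (It is cyclic since any finite subgroup of the multiplicative group of a field is cyclic.)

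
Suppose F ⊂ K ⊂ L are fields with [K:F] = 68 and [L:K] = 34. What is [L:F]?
[L:F] = 2312

The tower law says that for any tower of field extensions F ⊂ K ⊂ L with finite degrees, [L:F] = [L:K] · [K:F]. Here this gives [L:F] = 34 · 68 = 2312.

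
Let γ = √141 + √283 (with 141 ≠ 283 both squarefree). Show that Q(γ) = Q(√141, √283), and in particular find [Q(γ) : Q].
[Q(γ) : Q] = 4 (equivalently, Q(γ) = Q(√141, √283))

Obviously Q(γ) ⊆ Q(√141, √283), and [Q(√141, √283):Q] = 4 (since 141, 283 are distinct squarefree integers > 1 with 39903 not a perfect square). To show equality we compute the minimal polynomial of γ. From γ = √141 + √283: γ^2 = 141 + 2√(39903) + 283 = 424 + 2√(39903), so γ^2 - 424 = 2√(39903); squaring, (γ^2 - 424)^2 = 4·39903, i.e. γ^4 - 848γ^2 + 179776 - 159612 = 0, i.e. γ^4 - 848γ^2 + 20164 = 0. So γ is a root of x^4 - 848x^2 + 20164. This polynomial is irreducible over Q: it has no rational root (each ±√141 ± √283 is irrational), and any factorization into two quadratics over Q would force √(39903) ∈ Q (pairing opposite roots) or √141, √283 ∈ Q (other pairings), all impossible. Hence [Q(γ):Q] = 4 = [Q(√141, √283):Q], so Q(γ) = Q(√141, √283).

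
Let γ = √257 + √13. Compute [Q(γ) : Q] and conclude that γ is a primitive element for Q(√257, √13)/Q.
[Q(γ) : Q] = 4 (equivalently, Q(γ) = Q(√257, √13))

Obviously Q(γ) ⊆ Q(√257, √13), and [Q(√257, √13):Q] = 4 (since 257, 13 are distinct squarefree integers > 1 with 3341 not a perfect square). To show equality we compute the minimal polynomial of γ. From γ = √257 + √13: γ^2 = 257 + 2√(3341) + 13 = 270 + 2√(3341), so γ^2 - 270 = 2√(3341); squaring, (γ^2 - 270)^2 = 4·3341, i.e. γ^4 - 540γ^2 + 72900 - 13364 = 0, i.e. γ^4 - 540γ^2 + 59536 = 0. So γ is a root of x^4 - 540x^2 + 59536. This polynomial is irreducible over Q: it has no rational root (each ±√257 ± √13 is irrational), and any factorization into two quadratics over Q would force √(3341) ∈ Q (pairing opposite roots) or √257, √13 ∈ Q (other pairings), all impossible. Hence [Q(γ):Q] = 4 = [Q(√257, √13):Q], so Q(γ) = Q(√257, √13).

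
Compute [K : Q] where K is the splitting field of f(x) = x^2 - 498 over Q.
[K : Q] = 2

f(x) = x^2 - 498 factors as (x - √498)(x + √498). The splitting field is K = Q(√498). Since 498 is squarefree and > 1, it is not a perfect square, so x^2 - 498 is irreducible over Q and [Q(√498) : Q] = 2. Hence [K : Q] = 2.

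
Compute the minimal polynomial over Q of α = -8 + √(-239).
m_α(x) = x^2 + 16x + 303

From α + 8 = √(-239), squaring gives (α + 8)^2 = -239, i.e. α^2 + 16α + 64 = -239, so α^2 + 16α + 303 = 0. The discriminant of x^2 + 16x + 303 is (16)^2 - 4·(303) = 256 - 1212 = -956, and 4·(-239) is not a perfect square in Q since -239 is squarefree and ≠ 1. Hence x^2 + 16x + 303 is irreducible over Q and is the minimal polynomial of α.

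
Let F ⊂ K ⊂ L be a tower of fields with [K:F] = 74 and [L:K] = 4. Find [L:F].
[L:F] = 296

The tower law says that for any tower of field extensions F ⊂ K ⊂ L with finite degrees, [L:F] = [L:K] · [K:F]. Here this gives [L:F] = 4 · 74 = 296.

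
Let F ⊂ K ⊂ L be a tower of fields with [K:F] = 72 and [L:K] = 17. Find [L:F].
[L:F] = 1224

The tower law says that for any tower of field extensions F ⊂ K ⊂ L with finite degrees, [L:F] = [L:K] · [K:F]. Here this gives [L:F] = 17 · 72 = 1224.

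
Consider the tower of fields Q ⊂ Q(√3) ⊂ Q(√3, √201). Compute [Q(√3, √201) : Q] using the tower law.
[Q(√3, √201) : Q] = 4

[Q(√3):Q] = 2 (min poly x^2 - 3, irreducible since 3 is squarefree > 1). For the top step, suppose √201 ∈ Q(√3), say √201 = c + d√3 with c, d ∈ Q. Squaring: 201 = c^2 + 3d^2 + 2cd√3. Since √3 ∉ Q this forces 2cd = 0. If d = 0 then √201 = c ∈ Q, contradicting 201 squarefree > 1. If c = 0 then 201 = 3d^2, so 3·201 = (3d)^2 is a perfect square in Q — but 3·201 = 603 is not a perfect square (since 3 and 201 are distinct squarefree integers). Contradiction. Hence √201 ∉ Q(√3), so x^2 - 201 stays irreducible over Q(√3) and [Q(√3, √201) : Q(√3)] = 2. By the tower law, [Q(√3, √201) : Q] = 2 · 2 = 4.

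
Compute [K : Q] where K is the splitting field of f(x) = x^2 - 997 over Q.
[K : Q] = 2

f(x) = x^2 - 997 factors as (x - √997)(x + √997). The splitting field is K = Q(√997). Since 997 is squarefree and > 1, it is not a perfect square, so x^2 - 997 is irreducible over Q and [Q(√997) : Q] = 2. Hence [K : Q] = 2.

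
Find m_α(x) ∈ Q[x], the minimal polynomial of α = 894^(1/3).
m_α(x) = x^3 - 894

α satisfies α^3 = 894, so x^3 - 894 annihilates α. By the rational root test, a rational root p/q (in lowest terms) of x^3 - 894 would satisfy p^3 = 894 q^3, forcing q = 1 and p^3 = 894; but 894 is not a perfect cube, contradiction. A monic cubic over Q with no rational root is irreducible (any nontrivial factorization would include a linear factor). Hence x^3 - 894 is the minimal polynomial of α, and in particular [Q(α):Q] = 3.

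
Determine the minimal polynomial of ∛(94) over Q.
m_α(x) = x^3 - 94

α satisfies α^3 = 94, so x^3 - 94 annihilates α. By the rational root test, a rational root p/q (in lowest terms) of x^3 - 94 would satisfy p^3 = 94 q^3, forcing q = 1 and p^3 = 94; but 94 is not a perfect cube, contradiction. A monic cubic over Q with no rational root is irreducible (any nontrivial factorization would include a linear factor). Hence x^3 - 94 is the minimal polynomial of α, and in particular [Q(α):Q] = 3.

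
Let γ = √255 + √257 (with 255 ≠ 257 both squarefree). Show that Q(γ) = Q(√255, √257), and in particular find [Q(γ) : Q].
[Q(γ) : Q] = 4 (equivalently, Q(γ) = Q(√255, √257))

Obviously Q(γ) ⊆ Q(√255, √257), and [Q(√255, √257):Q] = 4 (since 255, 257 are distinct squarefree integers > 1 with 65535 not a perfect square). To show equality we compute the minimal polynomial of γ. From γ = √255 + √257: γ^2 = 255 + 2√(65535) + 257 = 512 + 2√(65535), so γ^2 - 512 = 2√(65535); squaring, (γ^2 - 512)^2 = 4·65535, i.e. γ^4 - 1024γ^2 + 262144 - 262140 = 0, i.e. γ^4 - 1024γ^2 + 4 = 0. So γ is a root of x^4 - 1024x^2 + 4. This polynomial is irreducible over Q: it has no rational root (each ±√255 ± √257 is irrational), and any factorization into two quadratics over Q would force √(65535) ∈ Q (pairing opposite roots) or √255, √257 ∈ Q (other pairings), all impossible. Hence [Q(γ):Q] = 4 = [Q(√255, √257):Q], so Q(γ) = Q(√255, √257).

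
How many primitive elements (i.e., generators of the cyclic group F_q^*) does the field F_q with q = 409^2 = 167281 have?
There are φ(167280) = 40960 primitive elements

F_q^* is cyclic of order q - 1 = 167280. A cyclic group of order m has exactly φ(m) generators. Here m = 167280 = 2^4 · 3 · 5 · 17 · 41, so the number of primitive elements is φ(167280) = 40960.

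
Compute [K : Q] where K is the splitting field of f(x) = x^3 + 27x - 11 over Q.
[K : Q] = 6

By the rational root test, any rational root of the monic integer polynomial f(x) = x^3 + 27x - 11 must be an integer dividing the constant term -11, i.e. one of ±{1, 11}. Evaluating: f(1) = 17, f(-1) = -39, f(11) = 1617, f(-11) = -1639; none is 0, so f has no rational root and is therefore irreducible over Q (a cubic with no linear factor over a field is irreducible). For an irreducible cubic, the Galois group is A_3 or S_3 according as the discriminant disc(f) = -4a^3 - 27b^2 = -4·(27)^3 - 27·(-11)^2 = -81999 is or is not a square in Q. Here disc(f) = -81999 is not a perfect square in Q, so the Galois group of f over Q is not contained in A_3 and must be all of S_3. The splitting field has degree |S_3| = 6 over Q, so [K : Q] = 6.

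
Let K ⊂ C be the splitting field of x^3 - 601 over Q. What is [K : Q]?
[K : Q] = 6

The roots of x^3 - 601 are ∛601, ω∛601, ω^2∛601 where ω = e^(2πi/3) is a primitive cube root of unity, so K = Q(∛601, ω). Now [Q(∛601):Q] = 3 (since 601 is not a perfect cube, x^3 - 601 is irreducible) and [Q(ω):Q] = 2. Both 2 and 3 divide [K:Q], and [K:Q] ≤ 3·2 = 6, so [K:Q] = 6. (Equivalently: Q(∛601) ⊂ R but ω ∉ R, so [K : Q(∛601)] = 2.)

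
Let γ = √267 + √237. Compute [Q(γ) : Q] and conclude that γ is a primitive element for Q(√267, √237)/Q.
[Q(γ) : Q] = 4 (equivalently, Q(γ) = Q(√267, √237))

Obviously Q(γ) ⊆ Q(√267, √237), and [Q(√267, √237):Q] = 4 (since 267, 237 are distinct squarefree integers > 1 with 63279 not a perfect square). To show equality we compute the minimal polynomial of γ. From γ = √267 + √237: γ^2 = 267 + 2√(63279) + 237 = 504 + 2√(63279), so γ^2 - 504 = 2√(63279); squaring, (γ^2 - 504)^2 = 4·63279, i.e. γ^4 - 1008γ^2 + 254016 - 253116 = 0, i.e. γ^4 - 1008γ^2 + 900 = 0. So γ is a root of x^4 - 1008x^2 + 900. This polynomial is irreducible over Q: it has no rational root (each ±√267 ± √237 is irrational), and any factorization into two quadratics over Q would force √(63279) ∈ Q (pairing opposite roots) or √267, √237 ∈ Q (other pairings), all impossible. Hence [Q(γ):Q] = 4 = [Q(√267, √237):Q], so Q(γ) = Q(√267, √237).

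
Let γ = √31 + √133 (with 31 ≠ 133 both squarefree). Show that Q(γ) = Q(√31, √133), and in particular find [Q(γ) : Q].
[Q(γ) : Q] = 4 (equivalently, Q(γ) = Q(√31, √133))

Obviously Q(γ) ⊆ Q(√31, √133), and [Q(√31, √133):Q] = 4 (since 31, 133 are distinct squarefree integers > 1 with 4123 not a perfect square). To show equality we compute the minimal polynomial of γ. From γ = √31 + √133: γ^2 = 31 + 2√(4123) + 133 = 164 + 2√(4123), so γ^2 - 164 = 2√(4123); squaring, (γ^2 - 164)^2 = 4·4123, i.e. γ^4 - 328γ^2 + 26896 - 16492 = 0, i.e. γ^4 - 328γ^2 + 10404 = 0. So γ is a root of x^4 - 328x^2 + 10404. This polynomial is irreducible over Q: it has no rational root (each ±√31 ± √133 is irrational), and any factorization into two quadratics over Q would force √(4123) ∈ Q (pairing opposite roots) or √31, √133 ∈ Q (other pairings), all impossible. Hence [Q(γ):Q] = 4 = [Q(√31, √133):Q], so Q(γ) = Q(√31, √133).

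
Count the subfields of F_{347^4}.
F_{347^4} has 3 subfields

The subfields of F_{p^n} are exactly the fields F_{p^d} for d | n (each is the fixed field of the unique index-d subgroup of Gal(F_{p^n}/F_p) ≅ Z/nZ). The divisors of n = 4 are {1, 2, 4}, giving 3 subfields: F_{347^1}, F_{347^2}, F_{347^4}.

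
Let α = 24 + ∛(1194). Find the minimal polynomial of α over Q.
m_α(x) = x^3 - 72x^2 + 1728x - 15018

Set β = α - 24 = ∛(1194), so β^3 = 1194. Then (α - 24)^3 - 1194 = 0, i.e. α is a root of g(x) = (x - 24)^3 - 1194 = x^3 - 72x^2 + 1728x - 15018. Since g(x) = h(x - 24) where h(x) = x^3 - 1194, and h is irreducible over Q (because 1194 is not a perfect cube, so h has no rational root, and a monic cubic with no rational root is irreducible), g is also irreducible (irreducibility is preserved under the substitution x → x - 24). Hence m_α(x) = x^3 - 72x^2 + 1728x - 15018.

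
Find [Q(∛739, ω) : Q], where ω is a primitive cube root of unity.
[Q(∛739, ω) : Q] = 6

[Q(∛739):Q] = 3 (min poly x^3 - 739, irreducible since 739 is not a perfect cube). [Q(ω):Q] = 2 (min poly x^2 + x + 1). Since Q(∛739) ⊂ R and ω ∉ R, we have ω ∉ Q(∛739), so x^2 + x + 1 remains irreducible over Q(∛739) and [Q(∛739, ω) : Q(∛739)] = 2. By the tower law, [Q(∛739, ω) : Q] = 3 · 2 = 6. (In fact Q(∛739, ω) is the splitting field of x^3 - 739 over Q.)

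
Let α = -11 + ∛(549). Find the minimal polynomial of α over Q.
m_α(x) = x^3 + 33x^2 + 363x + 782

Set β = α + 11 = ∛(549), so β^3 = 549. Then (α + 11)^3 - 549 = 0, i.e. α is a root of g(x) = (x + 11)^3 - 549 = x^3 + 33x^2 + 363x + 782. Since g(x) = h(x + 11) where h(x) = x^3 - 549, and h is irreducible over Q (because 549 is not a perfect cube, so h has no rational root, and a monic cubic with no rational root is irreducible), g is also irreducible (irreducibility is preserved under the substitution x → x + 11). Hence m_α(x) = x^3 + 33x^2 + 363x + 782.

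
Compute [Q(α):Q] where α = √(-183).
[Q(α):Q] = 2

[Q(α):Q] equals the degree of the minimal polynomial of α. Here α^2 = -183 and x^2 + 183 is irreducible (d = -183 is squarefree, ≠ 1, hence not a square), so deg(m_α) = 2. Thus [Q(α):Q] = 2.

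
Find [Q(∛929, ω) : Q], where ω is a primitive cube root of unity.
[Q(∛929, ω) : Q] = 6

[Q(∛929):Q] = 3 (min poly x^3 - 929, irreducible since 929 is not a perfect cube). [Q(ω):Q] = 2 (min poly x^2 + x + 1). Since Q(∛929) ⊂ R and ω ∉ R, we have ω ∉ Q(∛929), so x^2 + x + 1 remains irreducible over Q(∛929) and [Q(∛929, ω) : Q(∛929)] = 2. By the tower law, [Q(∛929, ω) : Q] = 3 · 2 = 6. (In fact Q(∛929, ω) is the splitting field of x^3 - 929 over Q.)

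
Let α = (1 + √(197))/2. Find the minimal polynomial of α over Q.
m_α(x) = x^2 - x - 49

From 2α - 1 = √(197), squaring gives (2α - 1)^2 = 197, i.e. 4α^2 - 4α + 1 = 197, so α^2 - α + (1 - 197)/4 = 0. Since 197 ≡ 1 (mod 4), (1 - 197)/4 = -49 ∈ Z. The polynomial x^2 - x - 49 has discriminant 1 - 4·(-49) = 197, which is not a perfect square in Q (d = 197 is squarefree and ≠ 1), so x^2 - x - 49 is irreducible over Q. It is the minimal polynomial of α.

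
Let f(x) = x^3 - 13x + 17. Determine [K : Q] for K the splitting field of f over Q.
[K : Q] = 6

By the rational root test, any rational root of the monic integer polynomial f(x) = x^3 - 13x + 17 must be an integer dividing the constant term 17, i.e. one of ±{1, 17}. Evaluating: f(1) = 5, f(-1) = 29, f(17) = 4709, f(-17) = -4675; none is 0, so f has no rational root and is therefore irreducible over Q (a cubic with no linear factor over a field is irreducible). For an irreducible cubic, the Galois group is A_3 or S_3 according as the discriminant disc(f) = -4a^3 - 27b^2 = -4·(-13)^3 - 27·(17)^2 = 985 is or is not a square in Q. Here disc(f) = 985 is not a perfect square in Q, so the Galois group of f over Q is not contained in A_3 and must be all of S_3. The splitting field has degree |S_3| = 6 over Q, so [K : Q] = 6.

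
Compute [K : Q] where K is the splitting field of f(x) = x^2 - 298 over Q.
[K : Q] = 2

f(x) = x^2 - 298 factors as (x - √298)(x + √298). The splitting field is K = Q(√298). Since 298 is squarefree and > 1, it is not a perfect square, so x^2 - 298 is irreducible over Q and [Q(√298) : Q] = 2. Hence [K : Q] = 2.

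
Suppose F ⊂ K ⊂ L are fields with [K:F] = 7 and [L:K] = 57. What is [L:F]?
[L:F] = 399

The tower law says that for any tower of field extensions F ⊂ K ⊂ L with finite degrees, [L:F] = [L:K] · [K:F]. Here this gives [L:F] = 57 · 7 = 399.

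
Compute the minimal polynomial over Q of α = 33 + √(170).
m_α(x) = x^2 - 66x + 919

From α - 33 = √(170), squaring gives (α - 33)^2 = 170, i.e. α^2 - 66α + 1089 = 170, so α^2 - 66α + 919 = 0. The discriminant of x^2 - 66x + 919 is (-66)^2 - 4·(919) = 4356 - 3676 = 680, and 4·(170) is not a perfect square in Q since 170 is squarefree and ≠ 1. Hence x^2 - 66x + 919 is irreducible over Q and is the minimal polynomial of α.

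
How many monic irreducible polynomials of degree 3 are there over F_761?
There are 146903440 monic irreducible polynomials of degree 3 over F_761

Each element of F_{761^3} that lies in no proper subfield is a root of exactly one monic irreducible of degree 3 over F_761, and each such polynomial has 3 distinct roots in F_{761^3}. By Möbius inversion the count is N_761(3) = (1/3) Σ_{d|3} μ(3/d) · 761^d = (1/3)(μ(3)·761^1 + μ(1)·761^3) = 440710320/3 = 146903440.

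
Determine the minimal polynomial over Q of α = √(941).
m_α(x) = x^2 - 941

α satisfies α^2 - 941 = 0, so x^2 - 941 annihilates α. Since d = 941 is squarefree and ≠ 1, it is not a perfect square in Q, so x^2 - 941 has no rational root and is therefore irreducible over Q (a degree-2 polynomial over a field is irreducible iff it has no root). Hence m_α(x) = x^2 - 941.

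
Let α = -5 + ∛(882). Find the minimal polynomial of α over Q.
m_α(x) = x^3 + 15x^2 + 75x - 757

Set β = α + 5 = ∛(882), so β^3 = 882. Then (α + 5)^3 - 882 = 0, i.e. α is a root of g(x) = (x + 5)^3 - 882 = x^3 + 15x^2 + 75x - 757. Since g(x) = h(x + 5) where h(x) = x^3 - 882, and h is irreducible over Q (because 882 is not a perfect cube, so h has no rational root, and a monic cubic with no rational root is irreducible), g is also irreducible (irreducibility is preserved under the substitution x → x + 5). Hence m_α(x) = x^3 + 15x^2 + 75x - 757.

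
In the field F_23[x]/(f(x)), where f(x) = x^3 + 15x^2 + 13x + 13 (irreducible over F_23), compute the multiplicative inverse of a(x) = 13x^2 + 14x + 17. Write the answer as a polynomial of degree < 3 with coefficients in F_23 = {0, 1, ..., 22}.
a(x)^(-1) ≡ 21x^2 + 18x + 8 (mod f(x))

Since f is irreducible over F_23, F_23[x]/(f) is a field and a(x) ≠ 0 has an inverse. Apply the extended Euclidean algorithm to f(x) and a(x) in F_23[x]: f(x) = (16x + 14)·a(x) + (5x + 5);  a(x) = (21x + 14)·(5x + 5) + (16). The last nonzero remainder is the constant 16 = gcd(f, a) in F_23. Back-substituting through the division chain expresses 16 = s(x)·a(x) + t(x)·f(x) with s(x) ≡ 14x^2 + 12x + 13 (mod f), so (14x^2 + 12x + 13)·a(x) ≡ 16 (mod f). Multiplying by 16^(-1) ≡ 13 in F_23 gives a(x)^(-1) ≡ 13·(14x^2 + 12x + 13) ≡ 21x^2 + 18x + 8 (mod f). Check: (13x^2 + 14x + 17)·(21x^2 + 18x + 8) = 20x^4 + 22x^3 + 4x + 21 ≡ 1 (mod x^3 + 15x^2 + 13x + 13).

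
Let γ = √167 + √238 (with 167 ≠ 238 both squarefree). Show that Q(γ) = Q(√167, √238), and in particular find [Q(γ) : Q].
[Q(γ) : Q] = 4 (equivalently, Q(γ) = Q(√167, √238))

Obviously Q(γ) ⊆ Q(√167, √238), and [Q(√167, √238):Q] = 4 (since 167, 238 are distinct squarefree integers > 1 with 39746 not a perfect square). To show equality we compute the minimal polynomial of γ. From γ = √167 + √238: γ^2 = 167 + 2√(39746) + 238 = 405 + 2√(39746), so γ^2 - 405 = 2√(39746); squaring, (γ^2 - 405)^2 = 4·39746, i.e. γ^4 - 810γ^2 + 164025 - 158984 = 0, i.e. γ^4 - 810γ^2 + 5041 = 0. So γ is a root of x^4 - 810x^2 + 5041. This polynomial is irreducible over Q: it has no rational root (each ±√167 ± √238 is irrational), and any factorization into two quadratics over Q would force √(39746) ∈ Q (pairing opposite roots) or √167, √238 ∈ Q (other pairings), all impossible. Hence [Q(γ):Q] = 4 = [Q(√167, √238):Q], so Q(γ) = Q(√167, √238).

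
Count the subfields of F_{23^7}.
F_{23^7} has 2 subfields

The subfields of F_{p^n} are exactly the fields F_{p^d} for d | n (each is the fixed field of the unique index-d subgroup of Gal(F_{p^n}/F_p) ≅ Z/nZ). The divisors of n = 7 are {1, 7}, giving 2 subfields: F_{23^1}, F_{23^7}.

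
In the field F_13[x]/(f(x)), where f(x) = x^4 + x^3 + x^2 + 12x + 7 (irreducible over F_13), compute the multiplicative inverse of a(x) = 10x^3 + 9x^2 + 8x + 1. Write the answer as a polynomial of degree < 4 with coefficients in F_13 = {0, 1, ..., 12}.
a(x)^(-1) ≡ 10x^3 + 3x^2 + 11x + 4 (mod f(x))

Since f is irreducible over F_13, F_13[x]/(f) is a field and a(x) ≠ 0 has an inverse. Apply the extended Euclidean algorithm to f(x) and a(x) in F_13[x]: f(x) = (4x + 3)·a(x) + (7x^2 + 10x + 4);  a(x) = (7x + 8)·(7x^2 + 10x + 4) + (4x + 8);  (7x^2 + 10x + 4) = (5x + 12)·(4x + 8) + (12). The last nonzero remainder is the constant 12 = gcd(f, a) in F_13. Back-substituting through the division chain expresses 12 = s(x)·a(x) + t(x)·f(x) with s(x) ≡ 3x^3 + 10x^2 + 2x + 9 (mod f), so (3x^3 + 10x^2 + 2x + 9)·a(x) ≡ 12 (mod f). Multiplying by 12^(-1) ≡ 12 in F_13 gives a(x)^(-1) ≡ 12·(3x^3 + 10x^2 + 2x + 9) ≡ 10x^3 + 3x^2 + 11x + 4 (mod f). Check: (10x^3 + 9x^2 + 8x + 1)·(10x^3 + 3x^2 + 11x + 4) = 9x^6 + 3x^5 + 9x^4 + 4x^3 + 10x^2 + 4x + 4 ≡ 1 (mod x^4 + x^3 + x^2 + 12x + 7).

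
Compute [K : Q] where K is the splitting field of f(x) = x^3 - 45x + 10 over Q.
[K : Q] = 6

By the rational root test, any rational root of the monic integer polynomial f(x) = x^3 - 45x + 10 must be an integer dividing the constant term 10, i.e. one of ±{1, 2, 5, 10}. Evaluating: f(1) = -34, f(-1) = 54, f(2) = -72, f(-2) = 92, f(5) = -90, f(-5) = 110, f(10) = 560, f(-10) = -540; none is 0, so f has no rational root and is therefore irreducible over Q (a cubic with no linear factor over a field is irreducible). For an irreducible cubic, the Galois group is A_3 or S_3 according as the discriminant disc(f) = -4a^3 - 27b^2 = -4·(-45)^3 - 27·(10)^2 = 361800 is or is not a square in Q. Here disc(f) = 361800 is not a perfect square in Q, so the Galois group of f over Q is not contained in A_3 and must be all of S_3. The splitting field has degree |S_3| = 6 over Q, so [K : Q] = 6.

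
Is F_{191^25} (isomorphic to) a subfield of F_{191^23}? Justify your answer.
No: F_{191^25} is not a subfield of F_{191^23}

F_{p^m} embeds in F_{p^n} iff m | n. Here 25 ∤ 23 (since 23 = 0·25 + 23 with remainder 23 ≠ 0), so F_{191^25} is not a subfield of F_{191^23}. Equivalently: if it were, the tower law would give 25 = [F_{191^25}:F_191] dividing [F_{191^23}:F_191] = 23, contradiction.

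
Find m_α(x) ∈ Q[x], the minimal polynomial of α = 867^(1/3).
m_α(x) = x^3 - 867

α satisfies α^3 = 867, so x^3 - 867 annihilates α. By the rational root test, a rational root p/q (in lowest terms) of x^3 - 867 would satisfy p^3 = 867 q^3, forcing q = 1 and p^3 = 867; but 867 is not a perfect cube, contradiction. A monic cubic over Q with no rational root is irreducible (any nontrivial factorization would include a linear factor). Hence x^3 - 867 is the minimal polynomial of α, and in particular [Q(α):Q] = 3.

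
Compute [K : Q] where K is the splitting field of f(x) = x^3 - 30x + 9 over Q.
[K : Q] = 6

By the rational root test, any rational root of the monic integer polynomial f(x) = x^3 - 30x + 9 must be an integer dividing the constant term 9, i.e. one of ±{1, 3, 9}. Evaluating: f(1) = -20, f(-1) = 38, f(3) = -54, f(-3) = 72, f(9) = 468, f(-9) = -450; none is 0, so f has no rational root and is therefore irreducible over Q (a cubic with no linear factor over a field is irreducible). For an irreducible cubic, the Galois group is A_3 or S_3 according as the discriminant disc(f) = -4a^3 - 27b^2 = -4·(-30)^3 - 27·(9)^2 = 105813 is or is not a square in Q. Here disc(f) = 105813 is not a perfect square in Q, so the Galois group of f over Q is not contained in A_3 and must be all of S_3. The splitting field has degree |S_3| = 6 over Q, so [K : Q] = 6.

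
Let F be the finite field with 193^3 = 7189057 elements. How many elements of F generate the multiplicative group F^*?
There are φ(7189056) = 2052864 primitive elements

F_q^* is cyclic of order q - 1 = 7189056. A cyclic group of order m has exactly φ(m) generators. Here m = 7189056 = 2^6 · 3^2 · 7 · 1783, so the number of primitive elements is φ(7189056) = 2052864.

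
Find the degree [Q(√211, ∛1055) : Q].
[Q(√211, ∛1055) : Q] = 6

Let L = Q(√211, ∛1055). Since Q(√211) ⊂ L and [Q(√211):Q] = 2, the tower law gives 2 | [L:Q]. Likewise Q(∛1055) ⊂ L with [Q(∛1055):Q] = 3 (because 1055 is not a perfect cube), so 3 | [L:Q]. As gcd(2,3) = 1, [L:Q] is divisible by 6. Conversely L is generated over Q by √211 and ∛1055, so [L:Q] ≤ 2·3 = 6. Therefore [Q(√211, ∛1055) : Q] = 6.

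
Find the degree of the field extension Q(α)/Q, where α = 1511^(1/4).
[Q(α):Q] = 4

α is a root of x^4 - 1511. By Eisenstein's criterion at the prime p = 1511 (which divides the constant term 1511 but p^2 = 2283121 does not, since 1511 is squarefree), x^4 - 1511 is irreducible over Q. Hence [Q(α):Q] = 4.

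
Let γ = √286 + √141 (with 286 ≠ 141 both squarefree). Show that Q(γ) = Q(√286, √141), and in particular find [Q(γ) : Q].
[Q(γ) : Q] = 4 (equivalently, Q(γ) = Q(√286, √141))

Obviously Q(γ) ⊆ Q(√286, √141), and [Q(√286, √141):Q] = 4 (since 286, 141 are distinct squarefree integers > 1 with 40326 not a perfect square). To show equality we compute the minimal polynomial of γ. From γ = √286 + √141: γ^2 = 286 + 2√(40326) + 141 = 427 + 2√(40326), so γ^2 - 427 = 2√(40326); squaring, (γ^2 - 427)^2 = 4·40326, i.e. γ^4 - 854γ^2 + 182329 - 161304 = 0, i.e. γ^4 - 854γ^2 + 21025 = 0. So γ is a root of x^4 - 854x^2 + 21025. This polynomial is irreducible over Q: it has no rational root (each ±√286 ± √141 is irrational), and any factorization into two quadratics over Q would force √(40326) ∈ Q (pairing opposite roots) or √286, √141 ∈ Q (other pairings), all impossible. Hence [Q(γ):Q] = 4 = [Q(√286, √141):Q], so Q(γ) = Q(√286, √141).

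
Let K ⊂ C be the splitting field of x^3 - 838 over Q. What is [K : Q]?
[K : Q] = 6

The roots of x^3 - 838 are ∛838, ω∛838, ω^2∛838 where ω = e^(2πi/3) is a primitive cube root of unity, so K = Q(∛838, ω). Now [Q(∛838):Q] = 3 (since 838 is not a perfect cube, x^3 - 838 is irreducible) and [Q(ω):Q] = 2. Both 2 and 3 divide [K:Q], and [K:Q] ≤ 3·2 = 6, so [K:Q] = 6. (Equivalently: Q(∛838) ⊂ R but ω ∉ R, so [K : Q(∛838)] = 2.)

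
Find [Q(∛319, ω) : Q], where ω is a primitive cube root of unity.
[Q(∛319, ω) : Q] = 6

[Q(∛319):Q] = 3 (min poly x^3 - 319, irreducible since 319 is not a perfect cube). [Q(ω):Q] = 2 (min poly x^2 + x + 1). Since Q(∛319) ⊂ R and ω ∉ R, we have ω ∉ Q(∛319), so x^2 + x + 1 remains irreducible over Q(∛319) and [Q(∛319, ω) : Q(∛319)] = 2. By the tower law, [Q(∛319, ω) : Q] = 3 · 2 = 6. (In fact Q(∛319, ω) is the splitting field of x^3 - 319 over Q.)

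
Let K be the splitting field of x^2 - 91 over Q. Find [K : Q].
[K : Q] = 2

f(x) = x^2 - 91 factors as (x - √91)(x + √91). The splitting field is K = Q(√91). Since 91 is squarefree and > 1, it is not a perfect square, so x^2 - 91 is irreducible over Q and [Q(√91) : Q] = 2. Hence [K : Q] = 2.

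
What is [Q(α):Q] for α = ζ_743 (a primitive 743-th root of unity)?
[Q(α):Q] = 742

The minimal polynomial of ζ_743 over Q is the 743-th cyclotomic polynomial Φ_743(x), which is irreducible over Q and has degree φ(743) = 742. Hence [Q(α):Q] = φ(743) = 742.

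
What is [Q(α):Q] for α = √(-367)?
[Q(α):Q] = 2

[Q(α):Q] equals the degree of the minimal polynomial of α. Here α^2 = -367 and x^2 + 367 is irreducible (d = -367 is squarefree, ≠ 1, hence not a square), so deg(m_α) = 2. Thus [Q(α):Q] = 2.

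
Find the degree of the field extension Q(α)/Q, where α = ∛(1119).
[Q(α):Q] = 3

The minimal polynomial of α is x^3 - 1119, irreducible over Q since 1119 is not a perfect cube (so x^3 - 1119 has no rational root). Hence [Q(α):Q] = deg(m_α) = 3.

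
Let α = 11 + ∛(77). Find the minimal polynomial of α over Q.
m_α(x) = x^3 - 33x^2 + 363x - 1408

Set β = α - 11 = ∛(77), so β^3 = 77. Then (α - 11)^3 - 77 = 0, i.e. α is a root of g(x) = (x - 11)^3 - 77 = x^3 - 33x^2 + 363x - 1408. Since g(x) = h(x - 11) where h(x) = x^3 - 77, and h is irreducible over Q (because 77 is not a perfect cube, so h has no rational root, and a monic cubic with no rational root is irreducible), g is also irreducible (irreducibility is preserved under the substitution x → x - 11). Hence m_α(x) = x^3 - 33x^2 + 363x - 1408.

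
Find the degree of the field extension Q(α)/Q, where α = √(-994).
[Q(α):Q] = 2

[Q(α):Q] equals the degree of the minimal polynomial of α. Here α^2 = -994 and x^2 + 994 is irreducible (d = -994 is squarefree, ≠ 1, hence not a square), so deg(m_α) = 2. Thus [Q(α):Q] = 2.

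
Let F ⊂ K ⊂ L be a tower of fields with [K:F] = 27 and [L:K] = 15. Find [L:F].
[L:F] = 405

The tower law says that for any tower of field extensions F ⊂ K ⊂ L with finite degrees, [L:F] = [L:K] · [K:F]. Here this gives [L:F] = 15 · 27 = 405.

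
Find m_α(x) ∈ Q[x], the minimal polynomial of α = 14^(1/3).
m_α(x) = x^3 - 14

α satisfies α^3 = 14, so x^3 - 14 annihilates α. By the rational root test, a rational root p/q (in lowest terms) of x^3 - 14 would satisfy p^3 = 14 q^3, forcing q = 1 and p^3 = 14; but 14 is not a perfect cube, contradiction. A monic cubic over Q with no rational root is irreducible (any nontrivial factorization would include a linear factor). Hence x^3 - 14 is the minimal polynomial of α, and in particular [Q(α):Q] = 3.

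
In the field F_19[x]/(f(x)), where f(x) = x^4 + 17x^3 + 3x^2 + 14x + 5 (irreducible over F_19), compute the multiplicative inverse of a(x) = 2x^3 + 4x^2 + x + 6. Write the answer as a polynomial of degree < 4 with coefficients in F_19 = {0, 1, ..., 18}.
a(x)^(-1) ≡ 8x^3 + 3x^2 + 2x + 5 (mod f(x))

Since f is irreducible over F_19, F_19[x]/(f) is a field and a(x) ≠ 0 has an inverse. Apply the extended Euclidean algorithm to f(x) and a(x) in F_19[x]: f(x) = (10x + 17)·a(x) + (x^2 + 13x + 17);  a(x) = (2x + 16)·(x^2 + 13x + 17) + (6x);  (x^2 + 13x + 17) = (16x + 18)·(6x) + (17). The last nonzero remainder is the constant 17 = gcd(f, a) in F_19. Back-substituting through the division chain expresses 17 = s(x)·a(x) + t(x)·f(x) with s(x) ≡ 3x^3 + 13x^2 + 15x + 9 (mod f), so (3x^3 + 13x^2 + 15x + 9)·a(x) ≡ 17 (mod f). Multiplying by 17^(-1) ≡ 9 in F_19 gives a(x)^(-1) ≡ 9·(3x^3 + 13x^2 + 15x + 9) ≡ 8x^3 + 3x^2 + 2x + 5 (mod f). Check: (2x^3 + 4x^2 + x + 6)·(8x^3 + 3x^2 + 2x + 5) = 16x^6 + 5x^4 + 12x^3 + 2x^2 + 17x + 11 ≡ 1 (mod x^4 + 17x^3 + 3x^2 + 14x + 5).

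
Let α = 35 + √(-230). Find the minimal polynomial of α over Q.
m_α(x) = x^2 - 70x + 1455

From α - 35 = √(-230), squaring gives (α - 35)^2 = -230, i.e. α^2 - 70α + 1225 = -230, so α^2 - 70α + 1455 = 0. The discriminant of x^2 - 70x + 1455 is (-70)^2 - 4·(1455) = 4900 - 5820 = -920, and 4·(-230) is not a perfect square in Q since -230 is squarefree and ≠ 1. Hence x^2 - 70x + 1455 is irreducible over Q and is the minimal polynomial of α.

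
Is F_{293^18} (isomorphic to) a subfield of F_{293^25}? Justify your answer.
No: F_{293^18} is not a subfield of F_{293^25}

F_{p^m} embeds in F_{p^n} iff m | n. Here 18 ∤ 25 (since 25 = 1·18 + 7 with remainder 7 ≠ 0), so F_{293^18} is not a subfield of F_{293^25}. Equivalently: if it were, the tower law would give 18 = [F_{293^18}:F_293] dividing [F_{293^25}:F_293] = 25, contradiction.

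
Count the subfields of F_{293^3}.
F_{293^3} has 2 subfields

The subfields of F_{p^n} are exactly the fields F_{p^d} for d | n (each is the fixed field of the unique index-d subgroup of Gal(F_{p^n}/F_p) ≅ Z/nZ). The divisors of n = 3 are {1, 3}, giving 2 subfields: F_{293^1}, F_{293^3}.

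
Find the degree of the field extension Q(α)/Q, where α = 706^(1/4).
[Q(α):Q] = 4

α is a root of x^4 - 706. By Eisenstein's criterion at the prime p = 2 (which divides the constant term 706 but p^2 = 4 does not, since 706 is squarefree), x^4 - 706 is irreducible over Q. Hence [Q(α):Q] = 4.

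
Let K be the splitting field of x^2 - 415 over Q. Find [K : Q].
[K : Q] = 2

f(x) = x^2 - 415 factors as (x - √415)(x + √415). The splitting field is K = Q(√415). Since 415 is squarefree and > 1, it is not a perfect square, so x^2 - 415 is irreducible over Q and [Q(√415) : Q] = 2. Hence [K : Q] = 2.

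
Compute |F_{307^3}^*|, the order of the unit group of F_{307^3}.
|F_{307^3}^*| = 28934442

F_{307^3} has 307^3 = 28934443 elements; its multiplicative group consists of all nonzero elements, so |F_{307^3}^*| = 28934443 - 1 = 28934442. (It is cyclic since any finite subgroup of the multiplicative group of a field is cyclic.)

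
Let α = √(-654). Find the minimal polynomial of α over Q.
m_α(x) = x^2 + 654

α satisfies α^2 + 654 = 0, so x^2 + 654 annihilates α. Since d = -654 is squarefree and ≠ 1, it is not a perfect square in Q, so x^2 + 654 has no rational root and is therefore irreducible over Q (a degree-2 polynomial over a field is irreducible iff it has no root). Hence m_α(x) = x^2 + 654.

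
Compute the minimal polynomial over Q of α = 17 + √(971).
m_α(x) = x^2 - 34x - 682

From α - 17 = √(971), squaring gives (α - 17)^2 = 971, i.e. α^2 - 34α + 289 = 971, so α^2 - 34α - 682 = 0. The discriminant of x^2 - 34x - 682 is (-34)^2 - 4·(-682) = 1156 + 2728 = 3884, and 4·(971) is not a perfect square in Q since 971 is squarefree and ≠ 1. Hence x^2 - 34x - 682 is irreducible over Q and is the minimal polynomial of α.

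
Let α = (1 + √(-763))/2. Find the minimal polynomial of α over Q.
m_α(x) = x^2 - x + 191

From 2α - 1 = √(-763), squaring gives (2α - 1)^2 = -763, i.e. 4α^2 - 4α + 1 = -763, so α^2 - α + (1 + 763)/4 = 0. Since -763 ≡ 1 (mod 4), (1 + 763)/4 = 191 ∈ Z. The polynomial x^2 - x + 191 has discriminant 1 - 4·(191) = -763, which is not a perfect square in Q (d = -763 is squarefree and ≠ 1), so x^2 - x + 191 is irreducible over Q. It is the minimal polynomial of α.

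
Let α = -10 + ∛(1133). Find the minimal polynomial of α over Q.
m_α(x) = x^3 + 30x^2 + 300x - 133

Set β = α + 10 = ∛(1133), so β^3 = 1133. Then (α + 10)^3 - 1133 = 0, i.e. α is a root of g(x) = (x + 10)^3 - 1133 = x^3 + 30x^2 + 300x - 133. Since g(x) = h(x + 10) where h(x) = x^3 - 1133, and h is irreducible over Q (because 1133 is not a perfect cube, so h has no rational root, and a monic cubic with no rational root is irreducible), g is also irreducible (irreducibility is preserved under the substitution x → x + 10). Hence m_α(x) = x^3 + 30x^2 + 300x - 133.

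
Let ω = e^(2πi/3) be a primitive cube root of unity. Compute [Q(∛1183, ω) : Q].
[Q(∛1183, ω) : Q] = 6

[Q(∛1183):Q] = 3 (min poly x^3 - 1183, irreducible since 1183 is not a perfect cube). [Q(ω):Q] = 2 (min poly x^2 + x + 1). Since Q(∛1183) ⊂ R and ω ∉ R, we have ω ∉ Q(∛1183), so x^2 + x + 1 remains irreducible over Q(∛1183) and [Q(∛1183, ω) : Q(∛1183)] = 2. By the tower law, [Q(∛1183, ω) : Q] = 3 · 2 = 6. (In fact Q(∛1183, ω) is the splitting field of x^3 - 1183 over Q.)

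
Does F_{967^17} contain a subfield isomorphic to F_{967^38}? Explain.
No: F_{967^38} is not a subfield of F_{967^17}

F_{p^m} embeds in F_{p^n} iff m | n. Here 38 ∤ 17 (since 17 = 0·38 + 17 with remainder 17 ≠ 0), so F_{967^38} is not a subfield of F_{967^17}. Equivalently: if it were, the tower law would give 38 = [F_{967^38}:F_967] dividing [F_{967^17}:F_967] = 17, contradiction.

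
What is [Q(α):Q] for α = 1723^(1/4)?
[Q(α):Q] = 4

α is a root of x^4 - 1723. By Eisenstein's criterion at the prime p = 1723 (which divides the constant term 1723 but p^2 = 2968729 does not, since 1723 is squarefree), x^4 - 1723 is irreducible over Q. Hence [Q(α):Q] = 4.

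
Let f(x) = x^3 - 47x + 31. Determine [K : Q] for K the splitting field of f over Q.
[K : Q] = 6

By the rational root test, any rational root of the monic integer polynomial f(x) = x^3 - 47x + 31 must be an integer dividing the constant term 31, i.e. one of ±{1, 31}. Evaluating: f(1) = -15, f(-1) = 77, f(31) = 28365, f(-31) = -28303; none is 0, so f has no rational root and is therefore irreducible over Q (a cubic with no linear factor over a field is irreducible). For an irreducible cubic, the Galois group is A_3 or S_3 according as the discriminant disc(f) = -4a^3 - 27b^2 = -4·(-47)^3 - 27·(31)^2 = 389345 is or is not a square in Q. Here disc(f) = 389345 is not a perfect square in Q, so the Galois group of f over Q is not contained in A_3 and must be all of S_3. The splitting field has degree |S_3| = 6 over Q, so [K : Q] = 6.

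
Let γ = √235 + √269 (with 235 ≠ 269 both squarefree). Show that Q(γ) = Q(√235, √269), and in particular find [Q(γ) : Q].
[Q(γ) : Q] = 4 (equivalently, Q(γ) = Q(√235, √269))

Obviously Q(γ) ⊆ Q(√235, √269), and [Q(√235, √269):Q] = 4 (since 235, 269 are distinct squarefree integers > 1 with 63215 not a perfect square). To show equality we compute the minimal polynomial of γ. From γ = √235 + √269: γ^2 = 235 + 2√(63215) + 269 = 504 + 2√(63215), so γ^2 - 504 = 2√(63215); squaring, (γ^2 - 504)^2 = 4·63215, i.e. γ^4 - 1008γ^2 + 254016 - 252860 = 0, i.e. γ^4 - 1008γ^2 + 1156 = 0. So γ is a root of x^4 - 1008x^2 + 1156. This polynomial is irreducible over Q: it has no rational root (each ±√235 ± √269 is irrational), and any factorization into two quadratics over Q would force √(63215) ∈ Q (pairing opposite roots) or √235, √269 ∈ Q (other pairings), all impossible. Hence [Q(γ):Q] = 4 = [Q(√235, √269):Q], so Q(γ) = Q(√235, √269).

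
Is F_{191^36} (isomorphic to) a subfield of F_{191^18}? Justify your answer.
No: F_{191^36} is not a subfield of F_{191^18}

F_{p^m} embeds in F_{p^n} iff m | n. Here 36 ∤ 18 (since 18 = 0·36 + 18 with remainder 18 ≠ 0), so F_{191^36} is not a subfield of F_{191^18}. Equivalently: if it were, the tower law would give 36 = [F_{191^36}:F_191] dividing [F_{191^18}:F_191] = 18, contradiction.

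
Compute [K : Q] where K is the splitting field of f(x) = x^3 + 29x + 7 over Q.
[K : Q] = 6

By the rational root test, any rational root of the monic integer polynomial f(x) = x^3 + 29x + 7 must be an integer dividing the constant term 7, i.e. one of ±{1, 7}. Evaluating: f(1) = 37, f(-1) = -23, f(7) = 553, f(-7) = -539; none is 0, so f has no rational root and is therefore irreducible over Q (a cubic with no linear factor over a field is irreducible). For an irreducible cubic, the Galois group is A_3 or S_3 according as the discriminant disc(f) = -4a^3 - 27b^2 = -4·(29)^3 - 27·(7)^2 = -98879 is or is not a square in Q. Here disc(f) = -98879 is not a perfect square in Q, so the Galois group of f over Q is not contained in A_3 and must be all of S_3. The splitting field has degree |S_3| = 6 over Q, so [K : Q] = 6.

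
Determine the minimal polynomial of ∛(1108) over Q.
m_α(x) = x^3 - 1108

α satisfies α^3 = 1108, so x^3 - 1108 annihilates α. By the rational root test, a rational root p/q (in lowest terms) of x^3 - 1108 would satisfy p^3 = 1108 q^3, forcing q = 1 and p^3 = 1108; but 1108 is not a perfect cube, contradiction. A monic cubic over Q with no rational root is irreducible (any nontrivial factorization would include a linear factor). Hence x^3 - 1108 is the minimal polynomial of α, and in particular [Q(α):Q] = 3.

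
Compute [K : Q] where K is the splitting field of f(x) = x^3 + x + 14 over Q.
[K : Q] = 6

By the rational root test, any rational root of the monic integer polynomial f(x) = x^3 + x + 14 must be an integer dividing the constant term 14, i.e. one of ±{1, 2, 7, 14}. Evaluating: f(1) = 16, f(-1) = 12, f(2) = 24, f(-2) = 4, f(7) = 364, f(-7) = -336, f(14) = 2772, f(-14) = -2744; none is 0, so f has no rational root and is therefore irreducible over Q (a cubic with no linear factor over a field is irreducible). For an irreducible cubic, the Galois group is A_3 or S_3 according as the discriminant disc(f) = -4a^3 - 27b^2 = -4·(1)^3 - 27·(14)^2 = -5296 is or is not a square in Q. Here disc(f) = -5296 is not a perfect square in Q, so the Galois group of f over Q is not contained in A_3 and must be all of S_3. The splitting field has degree |S_3| = 6 over Q, so [K : Q] = 6.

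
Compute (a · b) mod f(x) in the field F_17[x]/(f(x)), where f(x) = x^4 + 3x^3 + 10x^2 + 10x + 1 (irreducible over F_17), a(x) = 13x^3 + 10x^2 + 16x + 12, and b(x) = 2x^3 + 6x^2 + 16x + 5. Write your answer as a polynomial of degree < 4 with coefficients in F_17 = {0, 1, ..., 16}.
a · b ≡ 13x^3 + 12x^2 + 10x + 12 (mod f(x))

Multiply in F_17[x]: a(x)·b(x) = (13x^3 + 10x^2 + 16x + 12)·(2x^3 + 6x^2 + 16x + 5) = 9x^6 + 13x^5 + 11x^4 + 5x^3 + 4x^2 + 9. This has degree ≥ 4, so divide by f(x) over F_17: 9x^6 + 13x^5 + 11x^4 + 5x^3 + 4x^2 + 9 = (9x^2 + 3x + 14)·(x^4 + 3x^3 + 10x^2 + 10x + 1) + (13x^3 + 12x^2 + 10x + 12). Hence a·b ≡ 13x^3 + 12x^2 + 10x + 12 (mod f). (F_17[x]/(f) is a field with 17^4 = 83521 elements since f is irreducible of degree 4.)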